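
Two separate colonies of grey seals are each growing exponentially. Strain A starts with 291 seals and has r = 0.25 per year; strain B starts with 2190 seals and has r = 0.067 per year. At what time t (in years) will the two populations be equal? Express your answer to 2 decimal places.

11.03 years

Set 291·e^(0.25t) = 2190·e^(0.067t).
e^((0.25 − 0.067)t) = 2190/291 → e^(0.183·t) = 7.5258.
0.183·t = ln(7.5258) = 2.0183, so t = 2.0183/0.183 = 11.029.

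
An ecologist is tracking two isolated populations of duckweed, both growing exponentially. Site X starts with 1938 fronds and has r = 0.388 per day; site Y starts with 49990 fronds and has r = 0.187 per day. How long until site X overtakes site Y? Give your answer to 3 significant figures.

Set 1938·e^(0.388t) = 49990·e^(0.187t).
e^((0.388 − 0.187)t) = 49990/1938 → e^(0.201·t) = 25.795.
0.201·t = ln(25.795) = 3.2502, so t = 3.2502/0.201 = 16.17.

16.2 days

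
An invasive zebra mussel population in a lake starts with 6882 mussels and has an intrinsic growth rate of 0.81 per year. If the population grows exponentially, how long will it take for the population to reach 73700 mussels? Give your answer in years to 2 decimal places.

2.93 years

Set N₀·e^(rt) = 73700: e^(0.81·t) = 73700/6882 = 10.709.
0.81·t = ln(10.709) = 2.3711, so t = 2.3711/0.81 = 2.9273.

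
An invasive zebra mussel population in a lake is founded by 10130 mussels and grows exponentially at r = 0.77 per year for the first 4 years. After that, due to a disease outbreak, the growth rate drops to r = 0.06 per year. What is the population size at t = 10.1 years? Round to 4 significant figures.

317800 mussels

Phase 1: N(4) = 10130·e^(0.77×4) = 10130·e^3.08 = 220413.
Phase 2 runs for 10.1 − 4 = 6.1 years at r = 0.06.
N(10.1) = 220413·e^(0.06×6.1) = 220413·e^0.366 = 317825.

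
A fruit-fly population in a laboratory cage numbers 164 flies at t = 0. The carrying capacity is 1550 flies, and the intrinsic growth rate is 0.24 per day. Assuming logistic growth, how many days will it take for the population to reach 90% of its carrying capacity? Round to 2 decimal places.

A = (K − N₀)/N₀ = (1550 − 164)/164 = 8.4512.
Solve 1550/(1 + 8.4512·e^(−0.24t)) = 1395: 1 + 8.4512·e^(−0.24t) = 1.1111, so e^(−0.24t) = 0.0131473.
−0.24·t = ln(0.0131473) = -4.3315, so t = 4.3315/0.24 = 18.048.

18.05 days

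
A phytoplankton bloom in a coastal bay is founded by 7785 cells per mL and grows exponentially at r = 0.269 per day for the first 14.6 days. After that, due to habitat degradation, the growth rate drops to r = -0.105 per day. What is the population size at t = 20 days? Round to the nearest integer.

Phase 1: N(14.6) = 7785·e^(0.269×14.6) = 7785·e^3.927 = 395282.
Phase 2 runs for 20 − 14.6 = 5.4 days at r = -0.105.
N(20) = 395282·e^(-0.105×5.4) = 395282·e^-0.567 = 224214.

224214 cells per mL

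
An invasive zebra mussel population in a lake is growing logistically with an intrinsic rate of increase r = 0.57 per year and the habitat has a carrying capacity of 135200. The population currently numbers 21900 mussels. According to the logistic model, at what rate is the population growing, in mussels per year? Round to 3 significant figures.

dN/dt = rN(1 − N/K) = 0.57 × 21900 × (1 − 21900/135200).
1 − 21900/135200 = 0.83802; dN/dt = 0.57 × 21900 × 0.83802 = 10461.

10500 mussels per year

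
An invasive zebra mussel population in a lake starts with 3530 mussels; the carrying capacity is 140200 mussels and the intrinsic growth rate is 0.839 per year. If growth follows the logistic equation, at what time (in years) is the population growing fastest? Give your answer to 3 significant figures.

4.36 years

Logistic growth is fastest at N = K/2 = 70100.
A = (K − N₀)/N₀ = 38.717. Set K/(1 + A·e^(−rt)) = K/2 → A·e^(−rt) = 1.
e^(−0.839t) = 1/38.717 = 0.0258286, so t = ln(38.717)/0.839 = 3.6563/0.839 = 4.3579.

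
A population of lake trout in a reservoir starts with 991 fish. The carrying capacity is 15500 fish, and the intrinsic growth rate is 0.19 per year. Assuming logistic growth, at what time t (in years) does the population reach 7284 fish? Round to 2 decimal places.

A = (K − N₀)/N₀ = (15500 − 991)/991 = 14.641.
Solve 15500/(1 + 14.641·e^(−0.19t)) = 7284: 1 + 14.641·e^(−0.19t) = 2.128, so e^(−0.19t) = 0.0770418.
−0.19·t = ln(0.0770418) = -2.5634, so t = 2.5634/0.19 = 13.492.

13.49 years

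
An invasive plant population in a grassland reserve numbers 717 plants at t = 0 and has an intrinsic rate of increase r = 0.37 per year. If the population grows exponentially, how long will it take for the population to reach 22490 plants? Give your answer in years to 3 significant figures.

Set N₀·e^(rt) = 22490: e^(0.37·t) = 22490/717 = 31.367.
0.37·t = ln(31.367) = 3.4458, so t = 3.4458/0.37 = 9.3128.

9.31 years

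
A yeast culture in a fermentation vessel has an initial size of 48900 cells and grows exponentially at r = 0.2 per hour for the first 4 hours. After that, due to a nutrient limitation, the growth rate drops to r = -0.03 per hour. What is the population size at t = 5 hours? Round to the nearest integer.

105613 cells

Phase 1: N(4) = 48900·e^(0.2×4) = 48900·e^0.8 = 108829.
Phase 2 runs for 5 − 4 = 1 hours at r = -0.03.
N(5) = 108829·e^(-0.03×1) = 108829·e^-0.03 = 105613.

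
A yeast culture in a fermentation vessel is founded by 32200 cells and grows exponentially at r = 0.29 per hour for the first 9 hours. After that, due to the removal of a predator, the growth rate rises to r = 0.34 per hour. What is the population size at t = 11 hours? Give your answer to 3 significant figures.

Phase 1: N(9) = 32200·e^(0.29×9) = 32200·e^2.61 = 437889.
Phase 2 runs for 11 − 9 = 2 hours at r = 0.34.
N(11) = 437889·e^(0.34×2) = 437889·e^0.68 = 864340.

864000 cells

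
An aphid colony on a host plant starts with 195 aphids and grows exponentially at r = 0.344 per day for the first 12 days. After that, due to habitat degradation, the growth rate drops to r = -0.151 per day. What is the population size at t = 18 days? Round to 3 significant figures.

4890 aphids

Phase 1: N(12) = 195·e^(0.344×12) = 195·e^4.128 = 12100.5.
Phase 2 runs for 18 − 12 = 6 days at r = -0.151.
N(18) = 12100.5·e^(-0.151×6) = 12100.5·e^-0.906 = 4890.25.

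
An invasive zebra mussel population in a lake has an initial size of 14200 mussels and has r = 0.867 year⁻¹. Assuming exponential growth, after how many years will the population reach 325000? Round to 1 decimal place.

3.6 years

Set N₀·e^(rt) = 325000: e^(0.867·t) = 325000/14200 = 22.887.
0.867·t = ln(22.887) = 3.1306, so t = 3.1306/0.867 = 3.6108.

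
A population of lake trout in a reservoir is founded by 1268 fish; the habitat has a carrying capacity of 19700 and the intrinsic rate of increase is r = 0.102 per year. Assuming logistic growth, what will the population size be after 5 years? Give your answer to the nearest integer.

2025 fish

A = (K − N₀)/N₀ = (19700 − 1268)/1268 = 14.536.
N(t) = K/(1 + A·e^(−rt)) = 19700/(1 + 14.536×e^(−0.102×5)).
e^(−0.51) = 0.6005; denominator = 1 + 14.536×0.6005 = 9.729.
N = 19700/9.729 = 2024.88.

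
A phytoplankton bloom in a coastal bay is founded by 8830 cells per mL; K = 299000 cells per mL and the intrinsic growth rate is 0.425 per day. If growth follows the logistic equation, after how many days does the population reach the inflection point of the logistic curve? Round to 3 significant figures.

Logistic growth is fastest at N = K/2 = 149500.
A = (K − N₀)/N₀ = 32.862. Set K/(1 + A·e^(−rt)) = K/2 → A·e^(−rt) = 1.
e^(−0.425t) = 1/32.862 = 0.0304304, so t = ln(32.862)/0.425 = 3.4923/0.425 = 8.2172.

8.22 days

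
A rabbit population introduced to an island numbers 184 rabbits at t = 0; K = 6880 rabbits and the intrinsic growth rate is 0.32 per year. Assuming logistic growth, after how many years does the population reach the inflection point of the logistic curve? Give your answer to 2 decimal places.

11.23 years

Logistic growth is fastest at N = K/2 = 3440.
A = (K − N₀)/N₀ = 36.391. Set K/(1 + A·e^(−rt)) = K/2 → A·e^(−rt) = 1.
e^(−0.32t) = 1/36.391 = 0.0274791, so t = ln(36.391)/0.32 = 3.5943/0.32 = 11.232.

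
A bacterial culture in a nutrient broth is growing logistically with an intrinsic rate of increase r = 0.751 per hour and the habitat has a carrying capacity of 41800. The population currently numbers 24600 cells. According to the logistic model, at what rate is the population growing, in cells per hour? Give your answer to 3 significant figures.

7600 cells per hour

dN/dt = rN(1 − N/K) = 0.751 × 24600 × (1 − 24600/41800).
1 − 24600/41800 = 0.41148; dN/dt = 0.751 × 24600 × 0.41148 = 7602.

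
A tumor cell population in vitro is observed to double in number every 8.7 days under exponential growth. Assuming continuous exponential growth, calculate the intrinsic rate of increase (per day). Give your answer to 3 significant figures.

0.0797 per day

r = ln(2)/t_d = 0.6931/8.7 = 0.079672.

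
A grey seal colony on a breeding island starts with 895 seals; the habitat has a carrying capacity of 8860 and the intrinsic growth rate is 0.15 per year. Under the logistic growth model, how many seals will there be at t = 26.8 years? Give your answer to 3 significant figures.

A = (K − N₀)/N₀ = (8860 − 895)/895 = 8.8994.
N(t) = K/(1 + A·e^(−rt)) = 8860/(1 + 8.8994×e^(−0.15×26.8)).
e^(−4.02) = 0.017953; denominator = 1 + 8.8994×0.017953 = 1.1598.
N = 8860/1.1598 = 7639.44.

7640 seals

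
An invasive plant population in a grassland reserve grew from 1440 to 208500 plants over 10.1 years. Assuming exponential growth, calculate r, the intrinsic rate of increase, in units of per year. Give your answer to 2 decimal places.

0.49 per year

From N(t) = N₀·e^(rt): e^(r·10.1) = 208500/1440 = 144.79.
r·10.1 = ln(144.79) = 4.9753, so r = 4.9753/10.1 = 0.4926.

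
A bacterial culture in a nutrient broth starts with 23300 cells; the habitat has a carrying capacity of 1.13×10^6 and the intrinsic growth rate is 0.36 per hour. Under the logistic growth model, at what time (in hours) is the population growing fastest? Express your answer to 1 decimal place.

Logistic growth is fastest at N = K/2 = 565000.
A = (K − N₀)/N₀ = 47.498. Set K/(1 + A·e^(−rt)) = K/2 → A·e^(−rt) = 1.
e^(−0.36t) = 1/47.498 = 0.0210536, so t = ln(47.498)/0.36 = 3.8607/0.36 = 10.724.

10.7 hours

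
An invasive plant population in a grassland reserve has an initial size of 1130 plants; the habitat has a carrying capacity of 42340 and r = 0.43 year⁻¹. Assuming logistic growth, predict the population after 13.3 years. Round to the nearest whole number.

A = (K − N₀)/N₀ = (42340 − 1130)/1130 = 36.469.
N(t) = K/(1 + A·e^(−rt)) = 42340/(1 + 36.469×e^(−0.43×13.3)).
e^(−5.719) = 0.003283; denominator = 1 + 36.469×0.003283 = 1.1197.
N = 42340/1.1197 = 37812.8.

37813 plants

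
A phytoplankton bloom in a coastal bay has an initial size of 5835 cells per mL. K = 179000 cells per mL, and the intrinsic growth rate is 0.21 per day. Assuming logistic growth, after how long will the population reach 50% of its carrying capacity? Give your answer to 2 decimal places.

A = (K − N₀)/N₀ = (179000 − 5835)/5835 = 29.677.
Solve 179000/(1 + 29.677·e^(−0.21t)) = 89500: 1 + 29.677·e^(−0.21t) = 2, so e^(−0.21t) = 0.0336962.
−0.21·t = ln(0.0336962) = -3.3904, so t = 3.3904/0.21 = 16.145.

16.14 days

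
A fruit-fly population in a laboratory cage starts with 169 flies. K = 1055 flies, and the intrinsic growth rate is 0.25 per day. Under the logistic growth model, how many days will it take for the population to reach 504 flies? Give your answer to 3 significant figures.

6.27 days

A = (K − N₀)/N₀ = (1055 − 169)/169 = 5.2426.
Solve 1055/(1 + 5.2426·e^(−0.25t)) = 504: 1 + 5.2426·e^(−0.25t) = 2.0933, so e^(−0.25t) = 0.208533.
−0.25·t = ln(0.208533) = -1.5677, so t = 1.5677/0.25 = 6.2706.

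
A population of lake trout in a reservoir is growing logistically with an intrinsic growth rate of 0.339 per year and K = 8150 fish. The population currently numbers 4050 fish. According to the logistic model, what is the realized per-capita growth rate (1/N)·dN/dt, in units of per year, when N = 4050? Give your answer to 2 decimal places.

(1/N)·dN/dt = r(1 − N/K) = 0.339 × (1 − 4050/8150).
= 0.339 × 0.50307 = 0.17054.

0.17 per year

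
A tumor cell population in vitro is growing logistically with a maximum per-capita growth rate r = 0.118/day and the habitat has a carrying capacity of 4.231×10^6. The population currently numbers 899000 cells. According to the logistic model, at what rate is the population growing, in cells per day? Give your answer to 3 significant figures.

dN/dt = rN(1 − N/K) = 0.118 × 899000 × (1 − 899000/4.231×10^6).
1 − 899000/4.231×10^6 = 0.78752; dN/dt = 0.118 × 899000 × 0.78752 = 83542.

83500 cells per day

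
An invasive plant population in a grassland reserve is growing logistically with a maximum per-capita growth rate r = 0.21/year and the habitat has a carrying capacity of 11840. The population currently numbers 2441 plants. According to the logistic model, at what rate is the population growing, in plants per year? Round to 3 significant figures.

dN/dt = rN(1 − N/K) = 0.21 × 2441 × (1 − 2441/11840).
1 − 2441/11840 = 0.79383; dN/dt = 0.21 × 2441 × 0.79383 = 406.93.

407 plants per year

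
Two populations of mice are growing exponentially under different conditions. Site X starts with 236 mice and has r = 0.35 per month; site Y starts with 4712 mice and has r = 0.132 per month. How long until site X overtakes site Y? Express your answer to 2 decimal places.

Set 236·e^(0.35t) = 4712·e^(0.132t).
e^((0.35 − 0.132)t) = 4712/236 → e^(0.218·t) = 19.966.
0.218·t = ln(19.966) = 2.994, so t = 2.994/0.218 = 13.734.

13.73 months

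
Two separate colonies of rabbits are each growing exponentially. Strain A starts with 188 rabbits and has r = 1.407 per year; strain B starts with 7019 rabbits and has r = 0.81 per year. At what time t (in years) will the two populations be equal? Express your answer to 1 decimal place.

Set 188·e^(1.407t) = 7019·e^(0.81t).
e^((1.407 − 0.81)t) = 7019/188 → e^(0.597·t) = 37.335.
0.597·t = ln(37.335) = 3.6199, so t = 3.6199/0.597 = 6.0635.

6.1 years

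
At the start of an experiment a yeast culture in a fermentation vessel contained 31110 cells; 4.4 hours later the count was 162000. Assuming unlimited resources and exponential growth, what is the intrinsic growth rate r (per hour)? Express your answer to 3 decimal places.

From N(t) = N₀·e^(rt): e^(r·4.4) = 162000/31110 = 5.2073.
r·4.4 = ln(5.2073) = 1.6501, so r = 1.6501/4.4 = 0.37502.

0.375 per hour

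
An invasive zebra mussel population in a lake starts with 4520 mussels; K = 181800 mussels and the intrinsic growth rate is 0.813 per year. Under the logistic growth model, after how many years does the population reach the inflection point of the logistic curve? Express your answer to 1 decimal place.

Logistic growth is fastest at N = K/2 = 90900.
A = (K − N₀)/N₀ = 39.221. Set K/(1 + A·e^(−rt)) = K/2 → A·e^(−rt) = 1.
e^(−0.813t) = 1/39.221 = 0.0254964, so t = ln(39.221)/0.813 = 3.6692/0.813 = 4.5132.

4.5 years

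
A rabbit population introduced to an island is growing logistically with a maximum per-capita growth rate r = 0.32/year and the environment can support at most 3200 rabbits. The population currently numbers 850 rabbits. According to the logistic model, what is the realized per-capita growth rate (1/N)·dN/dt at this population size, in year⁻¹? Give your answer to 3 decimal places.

0.235 per year

(1/N)·dN/dt = r(1 − N/K) = 0.32 × (1 − 850/3200).
= 0.32 × 0.73438 = 0.235.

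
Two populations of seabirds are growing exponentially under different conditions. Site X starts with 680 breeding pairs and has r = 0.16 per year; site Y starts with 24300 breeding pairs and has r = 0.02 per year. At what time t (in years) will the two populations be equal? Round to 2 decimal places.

25.54 years

Set 680·e^(0.16t) = 24300·e^(0.02t).
e^((0.16 − 0.02)t) = 24300/680 → e^(0.14·t) = 35.735.
0.14·t = ln(35.735) = 3.5761, so t = 3.5761/0.14 = 25.544.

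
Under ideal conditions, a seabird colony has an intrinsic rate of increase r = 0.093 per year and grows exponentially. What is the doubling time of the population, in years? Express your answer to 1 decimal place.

Doubling time t_d = ln(2)/r = 0.6931/0.093 = 7.4532.

7.5 years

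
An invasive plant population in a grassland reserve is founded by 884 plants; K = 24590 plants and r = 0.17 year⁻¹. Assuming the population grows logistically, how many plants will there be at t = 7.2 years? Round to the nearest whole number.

A = (K − N₀)/N₀ = (24590 − 884)/884 = 26.817.
N(t) = K/(1 + A·e^(−rt)) = 24590/(1 + 26.817×e^(−0.17×7.2)).
e^(−1.224) = 0.29405; denominator = 1 + 26.817×0.29405 = 8.8855.
N = 24590/8.8855 = 2767.43.

2767 plants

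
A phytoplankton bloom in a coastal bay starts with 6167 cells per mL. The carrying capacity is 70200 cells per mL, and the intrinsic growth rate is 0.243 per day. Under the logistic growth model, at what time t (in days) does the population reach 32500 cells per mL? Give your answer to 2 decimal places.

9.02 days

A = (K − N₀)/N₀ = (70200 − 6167)/6167 = 10.383.
Solve 70200/(1 + 10.383·e^(−0.243t)) = 32500: 1 + 10.383·e^(−0.243t) = 2.16, so e^(−0.243t) = 0.111719.
−0.243·t = ln(0.111719) = -2.1918, so t = 2.1918/0.243 = 9.0196.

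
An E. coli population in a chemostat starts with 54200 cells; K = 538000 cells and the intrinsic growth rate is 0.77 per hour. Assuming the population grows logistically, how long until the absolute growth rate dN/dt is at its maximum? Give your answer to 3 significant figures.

Logistic growth is fastest at N = K/2 = 269000.
A = (K − N₀)/N₀ = 8.9262. Set K/(1 + A·e^(−rt)) = K/2 → A·e^(−rt) = 1.
e^(−0.77t) = 1/8.9262 = 0.11203, so t = ln(8.9262)/0.77 = 2.189/0.77 = 2.8428.

2.84 hours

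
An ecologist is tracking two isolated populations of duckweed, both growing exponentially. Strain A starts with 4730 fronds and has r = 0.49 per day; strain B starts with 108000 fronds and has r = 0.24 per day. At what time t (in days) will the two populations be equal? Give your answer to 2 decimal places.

Set 4730·e^(0.49t) = 108000·e^(0.24t).
e^((0.49 − 0.24)t) = 108000/4730 → e^(0.25·t) = 22.833.
0.25·t = ln(22.833) = 3.1282, so t = 3.1282/0.25 = 12.513.

12.51 days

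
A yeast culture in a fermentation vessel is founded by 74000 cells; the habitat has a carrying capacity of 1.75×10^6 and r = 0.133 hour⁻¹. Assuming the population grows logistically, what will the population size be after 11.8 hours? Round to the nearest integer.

A = (K − N₀)/N₀ = (1.75×10^6 − 74000)/74000 = 22.649.
N(t) = K/(1 + A·e^(−rt)) = 1.75×10^6/(1 + 22.649×e^(−0.133×11.8)).
e^(−1.569) = 0.20817; denominator = 1 + 22.649×0.20817 = 5.7148.
N = 1.75×10^6/5.7148 = 306224.

306224 cells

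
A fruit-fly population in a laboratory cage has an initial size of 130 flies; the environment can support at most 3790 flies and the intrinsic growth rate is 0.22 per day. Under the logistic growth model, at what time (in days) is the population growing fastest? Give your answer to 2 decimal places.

15.17 days

Logistic growth is fastest at N = K/2 = 1895.
A = (K − N₀)/N₀ = 28.154. Set K/(1 + A·e^(−rt)) = K/2 → A·e^(−rt) = 1.
e^(−0.22t) = 1/28.154 = 0.0355191, so t = ln(28.154)/0.22 = 3.3377/0.22 = 15.171.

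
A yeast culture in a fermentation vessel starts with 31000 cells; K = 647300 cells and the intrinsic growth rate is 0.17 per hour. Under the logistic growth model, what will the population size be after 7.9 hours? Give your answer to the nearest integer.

A = (K − N₀)/N₀ = (647300 − 31000)/31000 = 19.881.
N(t) = K/(1 + A·e^(−rt)) = 647300/(1 + 19.881×e^(−0.17×7.9)).
e^(−1.343) = 0.26106; denominator = 1 + 19.881×0.26106 = 6.1901.
N = 647300/6.1901 = 104571.

104571 cells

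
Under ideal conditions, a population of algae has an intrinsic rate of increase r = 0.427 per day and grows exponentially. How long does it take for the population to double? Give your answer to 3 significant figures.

Doubling time t_d = ln(2)/r = 0.6931/0.427 = 1.6233.

1.62 days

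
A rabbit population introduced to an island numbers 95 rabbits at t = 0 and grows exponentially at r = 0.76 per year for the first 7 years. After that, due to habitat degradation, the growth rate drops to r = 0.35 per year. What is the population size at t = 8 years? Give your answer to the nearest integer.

Phase 1: N(7) = 95·e^(0.76×7) = 95·e^5.32 = 19416.5.
Phase 2 runs for 8 − 7 = 1 years at r = 0.35.
N(8) = 19416.5·e^(0.35×1) = 19416.5·e^0.35 = 27553.3.

27553 rabbits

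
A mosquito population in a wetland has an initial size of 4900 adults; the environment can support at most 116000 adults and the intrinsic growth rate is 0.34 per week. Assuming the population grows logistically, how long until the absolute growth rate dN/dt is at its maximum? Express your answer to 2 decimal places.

Logistic growth is fastest at N = K/2 = 58000.
A = (K − N₀)/N₀ = 22.673. Set K/(1 + A·e^(−rt)) = K/2 → A·e^(−rt) = 1.
e^(−0.34t) = 1/22.673 = 0.0441044, so t = ln(22.673)/0.34 = 3.1212/0.34 = 9.18.

9.18 weeks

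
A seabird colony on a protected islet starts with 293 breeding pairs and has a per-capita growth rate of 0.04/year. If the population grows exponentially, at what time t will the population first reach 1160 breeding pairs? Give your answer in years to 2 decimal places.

Set N₀·e^(rt) = 1160: e^(0.04·t) = 1160/293 = 3.959.
0.04·t = ln(3.959) = 1.376, so t = 1.376/0.04 = 34.4.

34.40 years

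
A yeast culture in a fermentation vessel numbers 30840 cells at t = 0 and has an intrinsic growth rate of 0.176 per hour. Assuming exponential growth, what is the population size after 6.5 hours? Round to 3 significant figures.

N(t) = N₀·e^(rt) = 30840 × e^(0.176×6.5) = 30840 × e^1.144.
e^1.144 ≈ 3.1393, so N ≈ 30840 × 3.1393 = 96816.

96800 cells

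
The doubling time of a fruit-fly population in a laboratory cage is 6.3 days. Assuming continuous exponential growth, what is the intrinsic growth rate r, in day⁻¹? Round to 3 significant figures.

r = ln(2)/t_d = 0.6931/6.3 = 0.11002.

0.110 per day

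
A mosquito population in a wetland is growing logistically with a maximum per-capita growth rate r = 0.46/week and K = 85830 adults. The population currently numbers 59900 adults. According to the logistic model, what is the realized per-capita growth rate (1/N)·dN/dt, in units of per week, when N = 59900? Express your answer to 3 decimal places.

0.139 per week

(1/N)·dN/dt = r(1 − N/K) = 0.46 × (1 − 59900/85830).
= 0.46 × 0.30211 = 0.13897.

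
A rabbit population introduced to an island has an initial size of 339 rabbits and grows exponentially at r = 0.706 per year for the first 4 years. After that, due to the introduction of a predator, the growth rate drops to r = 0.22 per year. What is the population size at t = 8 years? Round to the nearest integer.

Phase 1: N(4) = 339·e^(0.706×4) = 339·e^2.824 = 5710.15.
Phase 2 runs for 8 − 4 = 4 years at r = 0.22.
N(8) = 5710.15·e^(0.22×4) = 5710.15·e^0.88 = 13766.6.

13767 rabbits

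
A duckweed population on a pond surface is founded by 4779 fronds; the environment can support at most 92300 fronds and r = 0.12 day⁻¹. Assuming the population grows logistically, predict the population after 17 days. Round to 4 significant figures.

27300 fronds

A = (K − N₀)/N₀ = (92300 − 4779)/4779 = 18.314.
N(t) = K/(1 + A·e^(−rt)) = 92300/(1 + 18.314×e^(−0.12×17)).
e^(−2.04) = 0.13003; denominator = 1 + 18.314×0.13003 = 3.3813.
N = 92300/3.3813 = 27297.2.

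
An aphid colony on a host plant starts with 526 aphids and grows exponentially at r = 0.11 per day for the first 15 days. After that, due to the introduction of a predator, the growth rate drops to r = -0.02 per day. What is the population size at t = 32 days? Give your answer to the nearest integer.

Phase 1: N(15) = 526·e^(0.11×15) = 526·e^1.65 = 2738.87.
Phase 2 runs for 32 − 15 = 17 days at r = -0.02.
N(32) = 2738.87·e^(-0.02×17) = 2738.87·e^-0.34 = 1949.45.

1949 aphids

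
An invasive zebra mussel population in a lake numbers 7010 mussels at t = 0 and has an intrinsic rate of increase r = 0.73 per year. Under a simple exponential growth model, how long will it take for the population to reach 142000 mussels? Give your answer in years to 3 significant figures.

Set N₀·e^(rt) = 142000: e^(0.73·t) = 142000/7010 = 20.257.
0.73·t = ln(20.257) = 3.0085, so t = 3.0085/0.73 = 4.1212.

4.12 years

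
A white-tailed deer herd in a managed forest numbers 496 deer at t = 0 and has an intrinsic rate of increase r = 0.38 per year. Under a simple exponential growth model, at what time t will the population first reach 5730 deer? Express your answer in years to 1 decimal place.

6.4 years

Set N₀·e^(rt) = 5730: e^(0.38·t) = 5730/496 = 11.552.
0.38·t = ln(11.552) = 2.4469, so t = 2.4469/0.38 = 6.4392.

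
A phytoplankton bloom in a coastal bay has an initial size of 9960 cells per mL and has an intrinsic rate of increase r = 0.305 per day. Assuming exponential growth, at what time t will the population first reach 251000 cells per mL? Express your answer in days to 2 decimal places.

Set N₀·e^(rt) = 251000: e^(0.305·t) = 251000/9960 = 25.201.
0.305·t = ln(25.201) = 3.2269, so t = 3.2269/0.305 = 10.58.

10.58 days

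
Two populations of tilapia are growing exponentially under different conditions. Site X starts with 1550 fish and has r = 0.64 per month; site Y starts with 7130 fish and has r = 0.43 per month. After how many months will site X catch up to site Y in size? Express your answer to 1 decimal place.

7.3 months

Set 1550·e^(0.64t) = 7130·e^(0.43t).
e^((0.64 − 0.43)t) = 7130/1550 → e^(0.21·t) = 4.6.
0.21·t = ln(4.6) = 1.5261, so t = 1.5261/0.21 = 7.2669.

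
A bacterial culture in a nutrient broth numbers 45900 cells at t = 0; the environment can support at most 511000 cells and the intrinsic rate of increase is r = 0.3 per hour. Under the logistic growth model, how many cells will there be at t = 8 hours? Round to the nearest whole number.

266252 cells

A = (K − N₀)/N₀ = (511000 − 45900)/45900 = 10.133.
N(t) = K/(1 + A·e^(−rt)) = 511000/(1 + 10.133×e^(−0.3×8)).
e^(−2.4) = 0.090718; denominator = 1 + 10.133×0.090718 = 1.9192.
N = 511000/1.9192 = 266252.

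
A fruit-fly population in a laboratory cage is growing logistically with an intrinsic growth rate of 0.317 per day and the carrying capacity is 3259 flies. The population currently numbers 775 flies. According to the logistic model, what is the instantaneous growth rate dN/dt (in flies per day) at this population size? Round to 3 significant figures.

dN/dt = rN(1 − N/K) = 0.317 × 775 × (1 − 775/3259).
1 − 775/3259 = 0.7622; dN/dt = 0.317 × 775 × 0.7622 = 187.25.

187 flies per day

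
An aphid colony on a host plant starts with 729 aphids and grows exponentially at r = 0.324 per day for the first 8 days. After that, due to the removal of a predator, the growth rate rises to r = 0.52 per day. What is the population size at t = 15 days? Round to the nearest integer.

370895 aphids

Phase 1: N(8) = 729·e^(0.324×8) = 729·e^2.592 = 9736.86.
Phase 2 runs for 15 − 8 = 7 days at r = 0.52.
N(15) = 9736.86·e^(0.52×7) = 9736.86·e^3.64 = 370895.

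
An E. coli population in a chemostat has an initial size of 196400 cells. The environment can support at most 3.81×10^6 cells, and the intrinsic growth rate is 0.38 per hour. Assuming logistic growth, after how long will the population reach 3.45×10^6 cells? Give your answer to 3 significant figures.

A = (K − N₀)/N₀ = (3.81×10^6 − 196400)/196400 = 18.399.
Solve 3.81×10^6/(1 + 18.399·e^(−0.38t)) = 3.45×10^6: 1 + 18.399·e^(−0.38t) = 1.1043, so e^(−0.38t) = 0.00567133.
−0.38·t = ln(0.00567133) = -5.1723, so t = 5.1723/0.38 = 13.611.

13.6 hours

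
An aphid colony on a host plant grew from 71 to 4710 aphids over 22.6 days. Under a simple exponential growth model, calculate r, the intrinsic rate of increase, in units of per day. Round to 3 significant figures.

From N(t) = N₀·e^(rt): e^(r·22.6) = 4710/71 = 66.338.
r·22.6 = ln(66.338) = 4.1948, so r = 4.1948/22.6 = 0.18561.

0.186 per day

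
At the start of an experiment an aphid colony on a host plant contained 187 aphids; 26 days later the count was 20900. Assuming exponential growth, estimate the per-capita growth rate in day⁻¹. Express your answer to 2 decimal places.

From N(t) = N₀·e^(rt): e^(r·26) = 20900/187 = 111.76.
r·26 = ln(111.76) = 4.7164, so r = 4.7164/26 = 0.1814.

0.18 per day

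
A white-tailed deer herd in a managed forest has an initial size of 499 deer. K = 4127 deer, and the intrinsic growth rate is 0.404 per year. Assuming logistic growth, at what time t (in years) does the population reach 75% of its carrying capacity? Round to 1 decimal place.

7.6 years

A = (K − N₀)/N₀ = (4127 − 499)/499 = 7.2705.
Solve 4127/(1 + 7.2705·e^(−0.404t)) = 3095.25: 1 + 7.2705·e^(−0.404t) = 1.3333, so e^(−0.404t) = 0.0458471.
−0.404·t = ln(0.0458471) = -3.0824, so t = 3.0824/0.404 = 7.6298.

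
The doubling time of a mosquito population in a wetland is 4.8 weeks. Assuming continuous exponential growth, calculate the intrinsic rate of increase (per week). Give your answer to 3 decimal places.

0.144 per week

r = ln(2)/t_d = 0.6931/4.8 = 0.14441.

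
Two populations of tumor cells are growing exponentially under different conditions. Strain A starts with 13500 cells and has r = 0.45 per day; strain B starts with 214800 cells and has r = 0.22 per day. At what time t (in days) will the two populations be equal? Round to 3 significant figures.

12.0 days

Set 13500·e^(0.45t) = 214800·e^(0.22t).
e^((0.45 − 0.22)t) = 214800/13500 → e^(0.23·t) = 15.911.
0.23·t = ln(15.911) = 2.767, so t = 2.767/0.23 = 12.031.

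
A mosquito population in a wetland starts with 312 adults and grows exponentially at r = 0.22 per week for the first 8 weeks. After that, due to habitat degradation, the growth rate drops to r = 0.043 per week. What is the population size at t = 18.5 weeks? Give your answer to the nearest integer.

2848 adults

Phase 1: N(8) = 312·e^(0.22×8) = 312·e^1.76 = 1813.48.
Phase 2 runs for 18.5 − 8 = 10.5 weeks at r = 0.043.
N(18.5) = 1813.48·e^(0.043×10.5) = 1813.48·e^0.4515 = 2848.37.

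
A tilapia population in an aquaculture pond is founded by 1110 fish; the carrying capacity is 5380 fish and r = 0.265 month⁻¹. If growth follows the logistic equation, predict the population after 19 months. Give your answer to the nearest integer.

A = (K − N₀)/N₀ = (5380 − 1110)/1110 = 3.8468.
N(t) = K/(1 + A·e^(−rt)) = 5380/(1 + 3.8468×e^(−0.265×19)).
e^(−5.035) = 0.0065062; denominator = 1 + 3.8468×0.0065062 = 1.025.
N = 5380/1.025 = 5248.64.

5249 fish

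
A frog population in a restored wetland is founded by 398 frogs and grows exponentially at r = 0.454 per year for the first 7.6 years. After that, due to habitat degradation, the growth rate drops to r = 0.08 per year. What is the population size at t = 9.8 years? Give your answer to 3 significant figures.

15000 frogs

Phase 1: N(7.6) = 398·e^(0.454×7.6) = 398·e^3.45 = 12542.2.
Phase 2 runs for 9.8 − 7.6 = 2.2 years at r = 0.08.
N(9.8) = 12542.2·e^(0.08×2.2) = 12542.2·e^0.176 = 14955.8.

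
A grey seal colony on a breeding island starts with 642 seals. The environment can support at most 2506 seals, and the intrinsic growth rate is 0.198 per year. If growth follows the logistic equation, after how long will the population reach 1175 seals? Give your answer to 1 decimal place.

4.8 years

A = (K − N₀)/N₀ = (2506 − 642)/642 = 2.9034.
Solve 2506/(1 + 2.9034·e^(−0.198t)) = 1175: 1 + 2.9034·e^(−0.198t) = 2.1328, so e^(−0.198t) = 0.390148.
−0.198·t = ln(0.390148) = -0.94123, so t = 0.94123/0.198 = 4.7537.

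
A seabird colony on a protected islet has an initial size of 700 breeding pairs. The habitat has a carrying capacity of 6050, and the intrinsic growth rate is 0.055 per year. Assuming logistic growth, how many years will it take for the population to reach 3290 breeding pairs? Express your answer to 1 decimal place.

40.2 years

A = (K − N₀)/N₀ = (6050 − 700)/700 = 7.6429.
Solve 6050/(1 + 7.6429·e^(−0.055t)) = 3290: 1 + 7.6429·e^(−0.055t) = 1.8389, so e^(−0.055t) = 0.109763.
−0.055·t = ln(0.109763) = -2.2094, so t = 2.2094/0.055 = 40.171.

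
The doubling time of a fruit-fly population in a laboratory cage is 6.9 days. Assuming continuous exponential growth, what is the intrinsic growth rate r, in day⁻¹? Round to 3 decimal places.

0.100 per day

r = ln(2)/t_d = 0.6931/6.9 = 0.10046.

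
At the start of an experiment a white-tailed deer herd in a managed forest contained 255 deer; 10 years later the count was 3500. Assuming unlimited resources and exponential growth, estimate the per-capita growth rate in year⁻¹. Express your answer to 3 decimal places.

From N(t) = N₀·e^(rt): e^(r·10) = 3500/255 = 13.725.
r·10 = ln(13.725) = 2.6193, so r = 2.6193/10 = 0.26193.

0.262 per year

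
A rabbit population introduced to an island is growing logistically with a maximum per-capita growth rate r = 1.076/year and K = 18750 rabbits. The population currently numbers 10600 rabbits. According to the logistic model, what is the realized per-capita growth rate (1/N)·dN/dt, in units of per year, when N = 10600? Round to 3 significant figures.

0.468 per year

(1/N)·dN/dt = r(1 − N/K) = 1.076 × (1 − 10600/18750).
= 1.076 × 0.43467 = 0.4677.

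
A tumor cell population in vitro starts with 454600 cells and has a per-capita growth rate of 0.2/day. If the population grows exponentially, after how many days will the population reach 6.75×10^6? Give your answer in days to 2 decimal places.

Set N₀·e^(rt) = 6.75×10^6: e^(0.2·t) = 6.75×10^6/454600 = 14.848.
0.2·t = ln(14.848) = 2.6979, so t = 2.6979/0.2 = 13.489.

13.49 days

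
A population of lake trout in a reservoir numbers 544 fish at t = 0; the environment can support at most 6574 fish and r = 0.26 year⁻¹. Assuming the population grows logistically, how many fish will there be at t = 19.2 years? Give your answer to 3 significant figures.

A = (K − N₀)/N₀ = (6574 − 544)/544 = 11.085.
N(t) = K/(1 + A·e^(−rt)) = 6574/(1 + 11.085×e^(−0.26×19.2)).
e^(−4.992) = 0.0067921; denominator = 1 + 11.085×0.0067921 = 1.0753.
N = 6574/1.0753 = 6113.72.

6110 fish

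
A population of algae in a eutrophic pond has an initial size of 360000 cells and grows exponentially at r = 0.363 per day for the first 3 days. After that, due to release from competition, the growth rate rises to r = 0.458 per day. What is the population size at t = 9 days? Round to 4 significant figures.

Phase 1: N(3) = 360000·e^(0.363×3) = 360000·e^1.089 = 1.069668×10^6.
Phase 2 runs for 9 − 3 = 6 days at r = 0.458.
N(9) = 1.069668×10^6·e^(0.458×6) = 1.069668×10^6·e^2.748 = 1.6699×10^7.

16700000 cells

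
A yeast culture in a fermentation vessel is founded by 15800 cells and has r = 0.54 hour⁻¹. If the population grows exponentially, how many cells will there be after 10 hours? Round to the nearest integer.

N(t) = N₀·e^(rt) = 15800 × e^(0.54×10) = 15800 × e^5.4.
e^5.4 ≈ 221.41, so N ≈ 15800 × 221.41 = 3.498221×10^6.

3498221 cells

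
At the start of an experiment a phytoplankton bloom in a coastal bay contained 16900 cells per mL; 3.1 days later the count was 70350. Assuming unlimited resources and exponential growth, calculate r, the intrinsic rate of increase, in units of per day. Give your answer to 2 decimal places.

From N(t) = N₀·e^(rt): e^(r·3.1) = 70350/16900 = 4.1627.
r·3.1 = ln(4.1627) = 1.4262, so r = 1.4262/3.1 = 0.46005.

0.46 per day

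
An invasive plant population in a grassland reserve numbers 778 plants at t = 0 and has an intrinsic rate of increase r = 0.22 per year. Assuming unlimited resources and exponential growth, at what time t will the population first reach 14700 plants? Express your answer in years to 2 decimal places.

Set N₀·e^(rt) = 14700: e^(0.22·t) = 14700/778 = 18.895.
0.22·t = ln(18.895) = 2.9389, so t = 2.9389/0.22 = 13.359.

13.36 years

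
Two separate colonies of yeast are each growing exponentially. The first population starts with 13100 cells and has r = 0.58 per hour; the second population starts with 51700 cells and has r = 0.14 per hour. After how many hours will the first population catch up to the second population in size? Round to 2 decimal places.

Set 13100·e^(0.58t) = 51700·e^(0.14t).
e^((0.58 − 0.14)t) = 51700/13100 → e^(0.44·t) = 3.9466.
0.44·t = ln(3.9466) = 1.3728, so t = 1.3728/0.44 = 3.1201.

3.12 hours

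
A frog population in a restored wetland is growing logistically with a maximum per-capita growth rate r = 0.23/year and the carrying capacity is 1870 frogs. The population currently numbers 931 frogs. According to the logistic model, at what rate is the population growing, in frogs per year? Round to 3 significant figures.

dN/dt = rN(1 − N/K) = 0.23 × 931 × (1 − 931/1870).
1 − 931/1870 = 0.50214; dN/dt = 0.23 × 931 × 0.50214 = 107.52.

108 frogs per year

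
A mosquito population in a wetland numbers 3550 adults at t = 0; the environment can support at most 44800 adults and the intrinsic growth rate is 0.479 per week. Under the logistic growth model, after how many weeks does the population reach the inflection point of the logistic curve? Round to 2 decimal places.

Logistic growth is fastest at N = K/2 = 22400.
A = (K − N₀)/N₀ = 11.62. Set K/(1 + A·e^(−rt)) = K/2 → A·e^(−rt) = 1.
e^(−0.479t) = 1/11.62 = 0.0860606, so t = ln(11.62)/0.479 = 2.4527/0.479 = 5.1205.

5.12 weeks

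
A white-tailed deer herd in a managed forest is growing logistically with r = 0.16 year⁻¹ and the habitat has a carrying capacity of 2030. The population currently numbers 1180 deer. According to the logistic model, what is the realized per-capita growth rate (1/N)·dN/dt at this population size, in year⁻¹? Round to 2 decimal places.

0.07 per year

(1/N)·dN/dt = r(1 − N/K) = 0.16 × (1 − 1180/2030).
= 0.16 × 0.41872 = 0.066995.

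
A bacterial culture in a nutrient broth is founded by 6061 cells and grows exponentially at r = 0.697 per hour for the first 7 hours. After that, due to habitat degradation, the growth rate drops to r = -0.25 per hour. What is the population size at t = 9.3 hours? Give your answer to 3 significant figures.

448000 cells

Phase 1: N(7) = 6061·e^(0.697×7) = 6061·e^4.879 = 797016.
Phase 2 runs for 9.3 − 7 = 2.3 hours at r = -0.25.
N(9.3) = 797016·e^(-0.25×2.3) = 797016·e^-0.575 = 448485.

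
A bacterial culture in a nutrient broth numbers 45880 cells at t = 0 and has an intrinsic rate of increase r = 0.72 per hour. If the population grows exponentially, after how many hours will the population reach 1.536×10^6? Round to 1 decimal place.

4.9 hours

Set N₀·e^(rt) = 1.536×10^6: e^(0.72·t) = 1.536×10^6/45880 = 33.479.
0.72·t = ln(33.479) = 3.5109, so t = 3.5109/0.72 = 4.8763.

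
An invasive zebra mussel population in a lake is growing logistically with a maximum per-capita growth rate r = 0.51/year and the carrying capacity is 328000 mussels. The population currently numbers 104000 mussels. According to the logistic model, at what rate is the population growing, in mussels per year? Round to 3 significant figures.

dN/dt = rN(1 − N/K) = 0.51 × 104000 × (1 − 104000/328000).
1 − 104000/328000 = 0.68293; dN/dt = 0.51 × 104000 × 0.68293 = 36222.

36200 mussels per year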